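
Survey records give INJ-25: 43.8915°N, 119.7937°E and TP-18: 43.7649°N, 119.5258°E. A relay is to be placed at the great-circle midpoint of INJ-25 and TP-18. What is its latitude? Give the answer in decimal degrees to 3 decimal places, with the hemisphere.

Bx = cos φ₂ cos Δλ = 0.722176,  By = cos φ₂ sin Δλ = -0.003377
φₘ = atan2(sin φ₁ + sin φ₂, √((cos φ₁ + Bx)² + By²)) = 43.82828°
λₘ = λ₁ + atan2(By, cos φ₁ + Bx) = 119.65961°

43.828°N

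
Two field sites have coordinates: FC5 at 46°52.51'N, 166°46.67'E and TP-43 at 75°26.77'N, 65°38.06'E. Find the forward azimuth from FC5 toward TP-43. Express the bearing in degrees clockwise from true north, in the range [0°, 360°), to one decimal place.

340.5°

FC5: φ = +46.87517°, λ = +166.77783°
TP-43: φ = +75.44617°, λ = +65.63433°
Δλ = -101.1435°
y = sin Δλ · cos φ₂ = -0.246552
x = cos φ₁ sin φ₂ − sin φ₁ cos φ₂ cos Δλ = 0.697102
θ = atan2(y, x) = -19.4777° → 340.5223° (mod 360°)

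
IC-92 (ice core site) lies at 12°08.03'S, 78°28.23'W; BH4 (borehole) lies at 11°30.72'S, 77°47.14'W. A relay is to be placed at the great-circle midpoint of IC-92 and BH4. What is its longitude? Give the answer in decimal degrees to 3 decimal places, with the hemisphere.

IC-92: φ = -12.13383°, λ = -78.47050°
BH4: φ = -11.51200°, λ = -77.78567°
Bx = cos φ₂ cos Δλ = 0.979813,  By = cos φ₂ sin Δλ = 0.011712
φₘ = atan2(sin φ₁ + sin φ₂, √((cos φ₁ + Bx)² + By²)) = -11.82312°
λₘ = λ₁ + atan2(By, cos φ₁ + Bx) = -78.12769°

78.128°W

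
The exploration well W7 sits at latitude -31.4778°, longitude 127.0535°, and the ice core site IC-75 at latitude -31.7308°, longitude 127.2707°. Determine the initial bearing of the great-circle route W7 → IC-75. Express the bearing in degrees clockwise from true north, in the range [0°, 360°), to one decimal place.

Δλ = 0.2172°
y = sin Δλ · cos φ₂ = 0.003224
x = cos φ₁ sin φ₂ − sin φ₁ cos φ₂ cos Δλ = -0.004419
θ = atan2(y, x) = 143.8836° → 143.8836° (mod 360°)

143.9°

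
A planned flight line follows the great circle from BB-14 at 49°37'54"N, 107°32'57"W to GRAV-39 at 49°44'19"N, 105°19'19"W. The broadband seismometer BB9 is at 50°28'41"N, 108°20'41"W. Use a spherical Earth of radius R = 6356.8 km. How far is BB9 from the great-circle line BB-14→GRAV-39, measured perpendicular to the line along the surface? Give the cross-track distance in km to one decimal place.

BB-14: φ = +49.63167°, λ = -107.54917°
GRAV-39: φ = +49.73861°, λ = -105.32194°
BB9: φ = +50.47806°, λ = -108.34472°
δ₁₃ = central angle BB-14→BB9 = 0.017254 rad  (haversine)
θ₁₃ = bearing BB-14→BB9 = 329.194°,  θ₁₂ = bearing BB-14→GRAV-39 = 84.907°
dₓₜ = R·arcsin(sin δ₁₃ · sin(θ₁₃ − θ₁₂)) = 6356.8·arcsin(0.01725·sin(244.287°)) = -98.816 km
|dₓₜ| = 98.816 km

98.8 km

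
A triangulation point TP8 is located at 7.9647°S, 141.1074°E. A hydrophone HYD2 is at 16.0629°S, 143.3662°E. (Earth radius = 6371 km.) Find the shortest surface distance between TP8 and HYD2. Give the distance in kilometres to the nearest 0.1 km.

933.3 km

Δφ = -8.0982°,  Δλ = 2.2588°
a = sin²(Δφ/2) + cos φ₁ cos φ₂ sin²(Δλ/2) = 0.005356
c = 2·arcsin(√a) = 0.146496 rad = 8.3936°
d = R·c = 6371 × 0.146496 = 933.3 km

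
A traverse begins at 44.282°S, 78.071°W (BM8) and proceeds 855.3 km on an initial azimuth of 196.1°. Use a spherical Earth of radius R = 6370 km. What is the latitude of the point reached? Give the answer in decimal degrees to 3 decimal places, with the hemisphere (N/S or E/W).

51.627°S

δ = d/R = 855.3/6370 = 0.134270 rad
φ₂ = arcsin(sin φ₁ cos δ + cos φ₁ sin δ cos θ)
   = arcsin(-0.69819·0.99100 + 0.71591·0.13387·-0.96078) = -51.62684°
λ₂ = λ₁ + atan2(sin θ sin δ cos φ₁, cos δ − sin φ₁ sin φ₂) = -81.49939°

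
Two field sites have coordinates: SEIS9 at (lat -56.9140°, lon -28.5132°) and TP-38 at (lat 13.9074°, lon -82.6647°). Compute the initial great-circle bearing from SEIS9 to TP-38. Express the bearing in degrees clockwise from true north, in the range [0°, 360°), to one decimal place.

307.7°

Δλ = -54.1515°
y = sin Δλ · cos φ₂ = -0.786807
x = cos φ₁ sin φ₂ − sin φ₁ cos φ₂ cos Δλ = 0.607507
θ = atan2(y, x) = -52.3277° → 307.6723° (mod 360°)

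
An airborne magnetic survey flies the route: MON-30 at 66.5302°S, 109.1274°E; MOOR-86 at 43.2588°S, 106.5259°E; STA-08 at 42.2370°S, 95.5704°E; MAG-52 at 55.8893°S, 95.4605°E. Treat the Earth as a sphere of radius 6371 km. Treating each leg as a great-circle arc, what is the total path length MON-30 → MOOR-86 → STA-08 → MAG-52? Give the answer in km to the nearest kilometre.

MON-30→MOOR-86: c = 0.406918 rad, d = 2592.48 km
MOOR-86→STA-08: c = 0.141438 rad, d = 901.10 km
STA-08→MAG-52: c = 0.238281 rad, d = 1518.09 km
Total = 2592.48 + 901.10 + 1518.09 = 5011.66 km

5012 km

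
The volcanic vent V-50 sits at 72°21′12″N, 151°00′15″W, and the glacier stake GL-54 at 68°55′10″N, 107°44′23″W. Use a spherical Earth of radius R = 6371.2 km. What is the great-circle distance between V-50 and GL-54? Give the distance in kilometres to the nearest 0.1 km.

1601.6 km

V-50: φ = +72.35333°, λ = -151.00417°
GL-54: φ = +68.91944°, λ = -107.73972°
Δφ = -3.4339°,  Δλ = 43.2644°
a = sin²(Δφ/2) + cos φ₁ cos φ₂ sin²(Δλ/2) = 0.015716
c = 2·arcsin(√a) = 0.251386 rad = 14.4034°
d = R·c = 6371.2 × 0.251386 = 1601.6 km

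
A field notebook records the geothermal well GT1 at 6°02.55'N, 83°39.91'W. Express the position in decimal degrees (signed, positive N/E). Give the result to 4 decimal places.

+6.0425°, -83.6652°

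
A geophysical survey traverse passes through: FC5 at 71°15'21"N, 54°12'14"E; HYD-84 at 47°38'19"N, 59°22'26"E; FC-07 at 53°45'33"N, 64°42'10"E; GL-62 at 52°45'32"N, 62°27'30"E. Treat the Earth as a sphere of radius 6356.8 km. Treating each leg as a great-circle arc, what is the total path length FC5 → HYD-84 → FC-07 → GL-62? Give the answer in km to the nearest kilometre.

FC5: φ = +71.25583°, λ = +54.20389°
HYD-84: φ = +47.63861°, λ = +59.37389°
FC-07: φ = +53.75917°, λ = +64.70278°
GL-62: φ = +52.75889°, λ = +62.45833°
FC5→HYD-84: c = 0.414392 rad, d = 2634.20 km
HYD-84→FC-07: c = 0.121910 rad, d = 774.96 km
FC-07→GL-62: c = 0.029219 rad, d = 185.74 km
Total = 2634.20 + 774.96 + 185.74 = 3594.91 km

3595 km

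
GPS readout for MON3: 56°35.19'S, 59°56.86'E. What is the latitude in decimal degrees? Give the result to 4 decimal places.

56.5865°S

56° + 35.19′/60 = 56 + 0.58650 = 56.5865°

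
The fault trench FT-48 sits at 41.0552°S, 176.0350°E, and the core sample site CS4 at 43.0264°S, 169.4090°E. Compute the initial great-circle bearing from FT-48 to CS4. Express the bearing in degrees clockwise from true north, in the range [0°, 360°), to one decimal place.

Δλ = -6.6260°
y = sin Δλ · cos φ₂ = -0.084353
x = cos φ₁ sin φ₂ − sin φ₁ cos φ₂ cos Δλ = -0.037604
θ = atan2(y, x) = -114.0271° → 245.9729° (mod 360°)

246.0°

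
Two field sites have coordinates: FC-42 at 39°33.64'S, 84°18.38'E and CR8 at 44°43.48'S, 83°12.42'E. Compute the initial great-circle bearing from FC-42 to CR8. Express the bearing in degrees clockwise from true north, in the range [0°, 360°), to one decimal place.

188.6°

FC-42: φ = -39.56067°, λ = +84.30633°
CR8: φ = -44.72467°, λ = +83.20700°
Δλ = -1.0993°
y = sin Δλ · cos φ₂ = -0.013631
x = cos φ₁ sin φ₂ − sin φ₁ cos φ₂ cos Δλ = -0.090090
θ = atan2(y, x) = -171.3959° → 188.6041° (mod 360°)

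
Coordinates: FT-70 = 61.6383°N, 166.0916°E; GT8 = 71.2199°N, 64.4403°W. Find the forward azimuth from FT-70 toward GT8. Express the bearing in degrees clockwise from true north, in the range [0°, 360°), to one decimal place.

Δλ = 129.4681°
y = sin Δλ · cos φ₂ = 0.248528
x = cos φ₁ sin φ₂ − sin φ₁ cos φ₂ cos Δλ = 0.629821
θ = atan2(y, x) = 21.5343° → 21.5343° (mod 360°)

21.5°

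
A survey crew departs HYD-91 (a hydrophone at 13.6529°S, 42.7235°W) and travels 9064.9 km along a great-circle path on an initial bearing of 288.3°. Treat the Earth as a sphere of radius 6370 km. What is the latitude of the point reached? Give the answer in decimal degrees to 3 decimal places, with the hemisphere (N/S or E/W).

15.489°N

δ = d/R = 9064.9/6370 = 1.423061 rad
φ₂ = arcsin(sin φ₁ cos δ + cos φ₁ sin δ cos θ)
   = arcsin(-0.23604·0.14720 + 0.97174·0.98911·0.31399) = 15.48891°
λ₂ = λ₁ + atan2(sin θ sin δ cos φ₁, cos δ − sin φ₁ sin φ₂) = -119.75005°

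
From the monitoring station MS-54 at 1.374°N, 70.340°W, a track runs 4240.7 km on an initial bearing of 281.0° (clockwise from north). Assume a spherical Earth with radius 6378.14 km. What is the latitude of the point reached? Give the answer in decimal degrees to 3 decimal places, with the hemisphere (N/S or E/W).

7.849°N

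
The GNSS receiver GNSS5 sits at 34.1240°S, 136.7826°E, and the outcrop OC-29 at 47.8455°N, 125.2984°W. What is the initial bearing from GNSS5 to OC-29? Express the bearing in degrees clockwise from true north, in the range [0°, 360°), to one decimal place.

49.8°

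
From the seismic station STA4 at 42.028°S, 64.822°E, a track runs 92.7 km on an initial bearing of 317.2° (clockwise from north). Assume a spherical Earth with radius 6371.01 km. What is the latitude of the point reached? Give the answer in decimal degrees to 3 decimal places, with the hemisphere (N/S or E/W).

41.414°S

δ = d/R = 92.7/6371.01 = 0.014550 rad
φ₂ = arcsin(sin φ₁ cos δ + cos φ₁ sin δ cos θ)
   = arcsin(-0.66949·0.99989 + 0.74282·0.01455·0.73373) = -41.41382°
λ₂ = λ₁ + atan2(sin θ sin δ cos φ₁, cos δ − sin φ₁ sin φ₂) = 64.06672°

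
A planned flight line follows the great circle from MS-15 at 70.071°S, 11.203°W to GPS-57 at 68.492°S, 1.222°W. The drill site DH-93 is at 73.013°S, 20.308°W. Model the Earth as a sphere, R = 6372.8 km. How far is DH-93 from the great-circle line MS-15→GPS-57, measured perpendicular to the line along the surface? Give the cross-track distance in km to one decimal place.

δ₁₃ = central angle MS-15→DH-93 = 0.071747 rad  (haversine)
θ₁₃ = bearing MS-15→DH-93 = 220.160°,  θ₁₂ = bearing MS-15→GPS-57 = 70.631°
dₓₜ = R·arcsin(sin δ₁₃ · sin(θ₁₃ − θ₁₂)) = 6372.8·arcsin(0.07169·sin(149.529°)) = 231.719 km
|dₓₜ| = 231.719 km

231.7 km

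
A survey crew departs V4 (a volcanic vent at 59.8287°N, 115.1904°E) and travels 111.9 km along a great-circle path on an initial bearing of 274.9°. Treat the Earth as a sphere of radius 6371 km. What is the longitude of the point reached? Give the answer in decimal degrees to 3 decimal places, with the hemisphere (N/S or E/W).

113.191°E

δ = d/R = 111.9/6371 = 0.017564 rad
φ₂ = arcsin(sin φ₁ cos δ + cos φ₁ sin δ cos θ)
   = arcsin(0.86453·0.99985 + 0.50259·0.01756·0.08542) = 59.89953°
λ₂ = λ₁ + atan2(sin θ sin δ cos φ₁, cos δ − sin φ₁ sin φ₂) = 113.19084°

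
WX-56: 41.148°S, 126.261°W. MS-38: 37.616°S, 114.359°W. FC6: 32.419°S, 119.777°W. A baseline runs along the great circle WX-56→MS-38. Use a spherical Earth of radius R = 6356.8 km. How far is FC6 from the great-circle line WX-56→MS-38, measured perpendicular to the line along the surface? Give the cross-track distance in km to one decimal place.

δ₁₃ = central angle WX-56→FC6 = 0.177143 rad  (haversine)
θ₁₃ = bearing WX-56→FC6 = 32.749°,  θ₁₂ = bearing WX-56→MS-38 = 72.854°
dₓₜ = R·arcsin(sin δ₁₃ · sin(θ₁₃ − θ₁₂)) = 6356.8·arcsin(0.17622·sin(-40.105°)) = -723.175 km
|dₓₜ| = 723.175 km

723.2 km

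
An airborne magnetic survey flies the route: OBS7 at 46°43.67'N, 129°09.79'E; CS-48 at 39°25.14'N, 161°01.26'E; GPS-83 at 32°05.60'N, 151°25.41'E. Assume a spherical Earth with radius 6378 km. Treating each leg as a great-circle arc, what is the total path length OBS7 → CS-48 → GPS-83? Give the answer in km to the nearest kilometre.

OBS7: φ = +46.72783°, λ = +129.16317°
CS-48: φ = +39.41900°, λ = +161.02100°
GPS-83: φ = +32.09333°, λ = +151.42350°
OBS7→CS-48: c = 0.422405 rad, d = 2694.10 km
CS-48→GPS-83: c = 0.186404 rad, d = 1188.88 km
Total = 2694.10 + 1188.88 = 3882.99 km

3883 km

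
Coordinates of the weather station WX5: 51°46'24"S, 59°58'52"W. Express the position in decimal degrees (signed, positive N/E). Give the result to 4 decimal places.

-51.7733°, -59.9811°

lat: 51.7733° S → -51.7733°
lon: 59.9811° W → -59.9811°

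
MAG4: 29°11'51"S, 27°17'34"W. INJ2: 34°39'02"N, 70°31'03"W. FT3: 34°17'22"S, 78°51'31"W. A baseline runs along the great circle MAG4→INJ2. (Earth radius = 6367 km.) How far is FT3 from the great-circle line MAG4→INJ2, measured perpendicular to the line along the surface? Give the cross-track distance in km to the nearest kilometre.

MAG4: φ = -29.19750°, λ = -27.29278°
INJ2: φ = +34.65056°, λ = -70.51750°
FT3: φ = -34.28944°, λ = -78.85861°
δ₁₃ = central angle MAG4→FT3 = 0.762442 rad  (haversine)
θ₁₃ = bearing MAG4→FT3 = 249.555°,  θ₁₂ = bearing MAG4→INJ2 = 324.462°
dₓₜ = R·arcsin(sin δ₁₃ · sin(θ₁₃ − θ₁₂)) = 6367·arcsin(0.69069·sin(-74.907°)) = -4647.851 km
|dₓₜ| = 4647.851 km

4648 km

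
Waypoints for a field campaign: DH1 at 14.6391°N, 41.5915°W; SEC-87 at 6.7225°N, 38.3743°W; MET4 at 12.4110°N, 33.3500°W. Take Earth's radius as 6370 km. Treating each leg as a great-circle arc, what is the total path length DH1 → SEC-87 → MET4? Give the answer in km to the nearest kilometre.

DH1→SEC-87: c = 0.148763 rad, d = 947.62 km
SEC-87→MET4: c = 0.131634 rad, d = 838.51 km
Total = 947.62 + 838.51 = 1786.13 km

1786 km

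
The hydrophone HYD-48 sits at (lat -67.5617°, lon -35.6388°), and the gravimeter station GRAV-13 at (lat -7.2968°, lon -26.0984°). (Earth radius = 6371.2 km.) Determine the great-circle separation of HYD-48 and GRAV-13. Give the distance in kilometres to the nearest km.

Δφ = 60.2649°,  Δλ = 9.5404°
a = sin²(Δφ/2) + cos φ₁ cos φ₂ sin²(Δλ/2) = 0.254623
c = 2·arcsin(√a) = 1.057841 rad = 60.6098°
d = R·c = 6371.2 × 1.057841 = 6739.7 km

6740 km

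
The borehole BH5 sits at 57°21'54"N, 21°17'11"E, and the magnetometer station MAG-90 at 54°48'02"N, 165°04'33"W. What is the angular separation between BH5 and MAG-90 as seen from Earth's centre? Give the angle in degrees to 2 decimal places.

BH5: φ = +57.36500°, λ = +21.28639°
MAG-90: φ = +54.80056°, λ = -165.07583°
Δφ = -2.5644°,  Δλ = 173.6378°
a = sin²(Δφ/2) + cos φ₁ cos φ₂ sin²(Δλ/2) = 0.310401
c = 2·arcsin(√a) = 1.181866 rad = 67.7159°

67.72°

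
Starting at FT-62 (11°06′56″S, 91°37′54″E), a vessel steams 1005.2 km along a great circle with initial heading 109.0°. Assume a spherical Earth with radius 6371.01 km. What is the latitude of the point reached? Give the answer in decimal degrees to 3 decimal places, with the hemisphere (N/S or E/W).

13.921°S

FT-62: φ = -11.11556°, λ = +91.63167°
δ = d/R = 1005.2/6371.01 = 0.157777 rad
φ₂ = arcsin(sin φ₁ cos δ + cos φ₁ sin δ cos θ)
   = arcsin(-0.19279·0.98758 + 0.98124·0.15712·-0.32557) = -13.92128°
λ₂ = λ₁ + atan2(sin θ sin δ cos φ₁, cos δ − sin φ₁ sin φ₂) = 100.43590°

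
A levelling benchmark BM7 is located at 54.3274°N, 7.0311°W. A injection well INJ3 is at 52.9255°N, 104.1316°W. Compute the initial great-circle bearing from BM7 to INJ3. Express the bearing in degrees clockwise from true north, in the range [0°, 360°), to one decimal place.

311.3°

Δλ = -97.1005°
y = sin Δλ · cos φ₂ = -0.598230
x = cos φ₁ sin φ₂ − sin φ₁ cos φ₂ cos Δλ = 0.525806
θ = atan2(y, x) = -48.6866° → 311.3134° (mod 360°)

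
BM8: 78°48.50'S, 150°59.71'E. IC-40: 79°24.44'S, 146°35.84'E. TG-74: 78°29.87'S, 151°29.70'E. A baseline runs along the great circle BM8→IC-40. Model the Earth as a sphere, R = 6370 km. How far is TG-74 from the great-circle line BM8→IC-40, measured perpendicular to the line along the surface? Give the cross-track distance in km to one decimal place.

20.4 km

BM8: φ = -78.80833°, λ = +150.99517°
IC-40: φ = -79.40733°, λ = +146.59733°
TG-74: φ = -78.49783°, λ = +151.49500°
δ₁₃ = central angle BM8→TG-74 = 0.005685 rad  (haversine)
θ₁₃ = bearing BM8→TG-74 = 17.819°,  θ₁₂ = bearing BM8→IC-40 = 232.070°
dₓₜ = R·arcsin(sin δ₁₃ · sin(θ₁₃ − θ₁₂)) = 6370·arcsin(0.00568·sin(-214.251°)) = 20.380 km
|dₓₜ| = 20.380 km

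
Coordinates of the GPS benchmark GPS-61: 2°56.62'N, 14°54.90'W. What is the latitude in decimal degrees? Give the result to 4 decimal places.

2.9437°N

2° + 56.62′/60 = 2 + 0.94367 = 2.9437°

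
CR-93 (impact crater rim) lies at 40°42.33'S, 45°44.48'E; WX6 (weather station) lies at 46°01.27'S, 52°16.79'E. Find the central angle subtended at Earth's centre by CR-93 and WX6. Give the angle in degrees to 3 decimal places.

CR-93: φ = -40.70550°, λ = +45.74133°
WX6: φ = -46.02117°, λ = +52.27983°
Δφ = -5.3157°,  Δλ = 6.5385°
a = sin²(Δφ/2) + cos φ₁ cos φ₂ sin²(Δλ/2) = 0.003862
c = 2·arcsin(√a) = 0.124374 rad = 7.1261°

7.126°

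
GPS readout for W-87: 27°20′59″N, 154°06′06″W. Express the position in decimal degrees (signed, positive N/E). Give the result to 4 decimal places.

+27.3497°, -154.1017°

lat: 27.3497° N → +27.3497°
lon: 154.1017° W → -154.1017°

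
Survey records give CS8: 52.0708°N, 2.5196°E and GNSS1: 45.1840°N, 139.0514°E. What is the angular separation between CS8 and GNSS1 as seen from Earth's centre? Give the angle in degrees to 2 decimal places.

75.81°

Δφ = -6.8868°,  Δλ = 136.5318°
a = sin²(Δφ/2) + cos φ₁ cos φ₂ sin²(Δλ/2) = 0.377451
c = 2·arcsin(√a) = 1.323175 rad = 75.8123°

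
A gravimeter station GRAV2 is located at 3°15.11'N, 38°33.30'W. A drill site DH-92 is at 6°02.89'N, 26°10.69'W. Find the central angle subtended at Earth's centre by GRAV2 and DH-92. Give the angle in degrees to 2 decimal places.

GRAV2: φ = +3.25183°, λ = -38.55500°
DH-92: φ = +6.04817°, λ = -26.17817°
Δφ = 2.7963°,  Δλ = 12.3768°
a = sin²(Δφ/2) + cos φ₁ cos φ₂ sin²(Δλ/2) = 0.012133
c = 2·arcsin(√a) = 0.220744 rad = 12.6477°

12.65°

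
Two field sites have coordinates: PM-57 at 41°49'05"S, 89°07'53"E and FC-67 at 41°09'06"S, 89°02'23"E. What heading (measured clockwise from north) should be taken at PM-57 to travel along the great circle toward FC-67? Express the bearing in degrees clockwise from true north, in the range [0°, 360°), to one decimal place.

354.1°

PM-57: φ = -41.81806°, λ = +89.13139°
FC-67: φ = -41.15167°, λ = +89.03972°
Δλ = -0.0917°
y = sin Δλ · cos φ₂ = -0.001205
x = cos φ₁ sin φ₂ − sin φ₁ cos φ₂ cos Δλ = 0.011630
θ = atan2(y, x) = -5.9139° → 354.0861° (mod 360°)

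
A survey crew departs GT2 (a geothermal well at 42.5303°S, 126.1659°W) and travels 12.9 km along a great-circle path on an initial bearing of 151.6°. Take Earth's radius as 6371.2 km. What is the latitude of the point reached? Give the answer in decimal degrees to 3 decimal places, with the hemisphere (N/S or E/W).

δ = d/R = 12.9/6371.2 = 0.002025 rad
φ₂ = arcsin(sin φ₁ cos δ + cos φ₁ sin δ cos θ)
   = arcsin(-0.67598·1.00000 + 0.73692·0.00202·-0.87965) = -42.63232°
λ₂ = λ₁ + atan2(sin θ sin δ cos φ₁, cos δ − sin φ₁ sin φ₂) = -126.09090°

42.632°S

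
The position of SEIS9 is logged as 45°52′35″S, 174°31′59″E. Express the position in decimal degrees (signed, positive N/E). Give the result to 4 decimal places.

lat: 45.8764° S → -45.8764°
lon: 174.5331° E → +174.5331°

-45.8764°, +174.5331°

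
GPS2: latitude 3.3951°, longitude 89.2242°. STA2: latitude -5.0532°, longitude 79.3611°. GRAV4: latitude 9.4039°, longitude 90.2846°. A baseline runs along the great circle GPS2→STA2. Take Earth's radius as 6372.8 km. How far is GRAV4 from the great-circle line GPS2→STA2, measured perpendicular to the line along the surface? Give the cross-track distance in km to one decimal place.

431.5 km

δ₁₃ = central angle GPS2→GRAV4 = 0.106472 rad  (haversine)
θ₁₃ = bearing GPS2→GRAV4 = 9.893°,  θ₁₂ = bearing GPS2→STA2 = 229.439°
dₓₜ = R·arcsin(sin δ₁₃ · sin(θ₁₃ − θ₁₂)) = 6372.8·arcsin(0.10627·sin(-219.546°)) = 431.534 km
|dₓₜ| = 431.534 km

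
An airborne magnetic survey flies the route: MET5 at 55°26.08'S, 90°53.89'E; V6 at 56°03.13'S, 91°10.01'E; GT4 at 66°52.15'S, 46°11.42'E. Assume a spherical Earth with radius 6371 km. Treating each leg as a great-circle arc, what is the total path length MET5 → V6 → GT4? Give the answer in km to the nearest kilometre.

2668 km

MET5: φ = -55.43467°, λ = +90.89817°
V6: φ = -56.05217°, λ = +91.16683°
GT4: φ = -66.86917°, λ = +46.19033°
MET5→V6: c = 0.011096 rad, d = 70.69 km
V6→GT4: c = 0.407681 rad, d = 2597.34 km
Total = 70.69 + 2597.34 = 2668.03 km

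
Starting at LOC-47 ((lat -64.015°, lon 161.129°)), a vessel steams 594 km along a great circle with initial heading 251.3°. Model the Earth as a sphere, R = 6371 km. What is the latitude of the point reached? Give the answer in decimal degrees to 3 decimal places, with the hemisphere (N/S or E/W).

δ = d/R = 594/6371 = 0.093235 rad
φ₂ = arcsin(sin φ₁ cos δ + cos φ₁ sin δ cos θ)
   = arcsin(-0.89891·0.99566 + 0.43814·0.09310·-0.32061) = -65.24170°
λ₂ = λ₁ + atan2(sin θ sin δ cos φ₁, cos δ − sin φ₁ sin φ₂) = 148.97319°

65.242°S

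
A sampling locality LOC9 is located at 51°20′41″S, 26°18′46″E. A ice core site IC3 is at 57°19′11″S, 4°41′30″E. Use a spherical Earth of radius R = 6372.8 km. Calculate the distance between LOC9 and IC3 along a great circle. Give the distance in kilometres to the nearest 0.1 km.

1542.8 km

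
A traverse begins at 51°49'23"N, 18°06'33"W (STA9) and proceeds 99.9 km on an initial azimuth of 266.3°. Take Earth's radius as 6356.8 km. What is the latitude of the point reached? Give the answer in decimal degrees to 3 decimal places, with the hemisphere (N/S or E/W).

STA9: φ = +51.82306°, λ = -18.10917°
δ = d/R = 99.9/6356.8 = 0.015715 rad
φ₂ = arcsin(sin φ₁ cos δ + cos φ₁ sin δ cos θ)
   = arcsin(0.78611·0.99988 + 0.61809·0.01571·-0.06453) = 51.75600°
λ₂ = λ₁ + atan2(sin θ sin δ cos φ₁, cos δ − sin φ₁ sin φ₂) = -19.56085°

51.756°N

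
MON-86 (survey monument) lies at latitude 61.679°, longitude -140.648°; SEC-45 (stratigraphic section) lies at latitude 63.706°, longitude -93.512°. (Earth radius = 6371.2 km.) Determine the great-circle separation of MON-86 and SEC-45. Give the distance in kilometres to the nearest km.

Δφ = 2.0270°,  Δλ = 47.1360°
a = sin²(Δφ/2) + cos φ₁ cos φ₂ sin²(Δλ/2) = 0.033910
c = 2·arcsin(√a) = 0.370407 rad = 21.2228°
d = R·c = 6371.2 × 0.370407 = 2359.9 km

2360 km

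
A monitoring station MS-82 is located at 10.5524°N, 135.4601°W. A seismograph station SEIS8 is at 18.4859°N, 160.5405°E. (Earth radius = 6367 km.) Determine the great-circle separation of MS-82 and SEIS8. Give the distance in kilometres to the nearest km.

Δφ = 7.9335°,  Δλ = -63.9994°
a = sin²(Δφ/2) + cos φ₁ cos φ₂ sin²(Δλ/2) = 0.266602
c = 2·arcsin(√a) = 1.085132 rad = 62.1735°
d = R·c = 6367 × 1.085132 = 6909.0 km

6909 km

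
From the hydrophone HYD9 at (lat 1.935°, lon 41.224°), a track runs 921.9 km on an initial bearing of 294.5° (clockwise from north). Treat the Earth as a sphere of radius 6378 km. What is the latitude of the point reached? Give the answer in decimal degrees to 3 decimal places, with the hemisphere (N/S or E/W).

δ = d/R = 921.9/6378 = 0.144544 rad
φ₂ = arcsin(sin φ₁ cos δ + cos φ₁ sin δ cos θ)
   = arcsin(0.03377·0.98957 + 0.99943·0.14404·0.41469) = 5.34268°
λ₂ = λ₁ + atan2(sin θ sin δ cos φ₁, cos δ − sin φ₁ sin φ₂) = 33.65942°

5.343°N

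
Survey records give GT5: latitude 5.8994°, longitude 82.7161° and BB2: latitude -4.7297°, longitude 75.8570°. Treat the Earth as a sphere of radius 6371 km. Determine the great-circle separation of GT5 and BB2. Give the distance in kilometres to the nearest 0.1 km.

Δφ = -10.6291°,  Δλ = -6.8591°
a = sin²(Δφ/2) + cos φ₁ cos φ₂ sin²(Δλ/2) = 0.012127
c = 2·arcsin(√a) = 0.220689 rad = 12.6446°
d = R·c = 6371 × 0.220689 = 1406.0 km

1406.0 km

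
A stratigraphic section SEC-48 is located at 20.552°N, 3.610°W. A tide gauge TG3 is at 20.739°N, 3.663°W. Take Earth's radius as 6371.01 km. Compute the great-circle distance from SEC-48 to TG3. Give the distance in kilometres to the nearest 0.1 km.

Δφ = 0.1870°,  Δλ = -0.0530°
a = sin²(Δφ/2) + cos φ₁ cos φ₂ sin²(Δλ/2) = 0.000003
c = 2·arcsin(√a) = 0.003377 rad = 0.1935°
d = R·c = 6371.01 × 0.003377 = 21.5 km

21.5 km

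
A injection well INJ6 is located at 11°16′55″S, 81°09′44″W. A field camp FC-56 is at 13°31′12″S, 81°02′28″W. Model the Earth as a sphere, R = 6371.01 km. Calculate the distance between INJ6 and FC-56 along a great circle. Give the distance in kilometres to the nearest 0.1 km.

INJ6: φ = -11.28194°, λ = -81.16222°
FC-56: φ = -13.52000°, λ = -81.04111°
Δφ = -2.2381°,  Δλ = 0.1211°
a = sin²(Δφ/2) + cos φ₁ cos φ₂ sin²(Δλ/2) = 0.000382
c = 2·arcsin(√a) = 0.039116 rad = 2.2412°
d = R·c = 6371.01 × 0.039116 = 249.2 km

249.2 km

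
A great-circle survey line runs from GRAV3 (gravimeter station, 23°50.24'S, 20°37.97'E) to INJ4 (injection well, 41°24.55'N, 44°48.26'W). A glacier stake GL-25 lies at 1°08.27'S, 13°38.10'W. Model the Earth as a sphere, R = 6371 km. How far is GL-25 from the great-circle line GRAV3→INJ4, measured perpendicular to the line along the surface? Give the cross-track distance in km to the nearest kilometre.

1258 km

GRAV3: φ = -23.83733°, λ = +20.63283°
INJ4: φ = +41.40917°, λ = -44.80433°
GL-25: φ = -1.13783°, λ = -13.63500°
δ₁₃ = central angle GRAV3→GL-25 = 0.701624 rad  (haversine)
θ₁₃ = bearing GRAV3→GL-25 = 299.288°,  θ₁₂ = bearing GRAV3→INJ4 = 316.981°
dₓₜ = R·arcsin(sin δ₁₃ · sin(θ₁₃ − θ₁₂)) = 6371·arcsin(0.64546·sin(-17.693°)) = -1257.916 km
|dₓₜ| = 1257.916 km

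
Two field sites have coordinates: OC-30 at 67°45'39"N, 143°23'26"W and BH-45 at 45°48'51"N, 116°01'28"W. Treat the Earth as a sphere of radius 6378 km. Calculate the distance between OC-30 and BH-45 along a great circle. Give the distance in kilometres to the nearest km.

OC-30: φ = +67.76083°, λ = -143.39056°
BH-45: φ = +45.81417°, λ = -116.02444°
Δφ = -21.9467°,  Δλ = 27.3661°
a = sin²(Δφ/2) + cos φ₁ cos φ₂ sin²(Δλ/2) = 0.050995
c = 2·arcsin(√a) = 0.455570 rad = 26.1022°
d = R·c = 6378 × 0.455570 = 2905.6 km

2906 km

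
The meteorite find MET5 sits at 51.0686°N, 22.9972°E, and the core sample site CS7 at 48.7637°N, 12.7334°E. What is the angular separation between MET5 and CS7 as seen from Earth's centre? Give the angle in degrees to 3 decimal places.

Δφ = -2.3049°,  Δλ = -10.2638°
a = sin²(Δφ/2) + cos φ₁ cos φ₂ sin²(Δλ/2) = 0.003719
c = 2·arcsin(√a) = 0.122038 rad = 6.9922°

6.992°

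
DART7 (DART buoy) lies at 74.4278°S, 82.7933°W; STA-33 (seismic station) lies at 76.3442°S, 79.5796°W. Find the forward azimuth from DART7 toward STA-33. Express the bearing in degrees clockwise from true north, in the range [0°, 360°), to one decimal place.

Δλ = 3.2137°
y = sin Δλ · cos φ₂ = 0.013235
x = cos φ₁ sin φ₂ − sin φ₁ cos φ₂ cos Δλ = -0.033799
θ = atan2(y, x) = 158.6154° → 158.6154° (mod 360°)

158.6°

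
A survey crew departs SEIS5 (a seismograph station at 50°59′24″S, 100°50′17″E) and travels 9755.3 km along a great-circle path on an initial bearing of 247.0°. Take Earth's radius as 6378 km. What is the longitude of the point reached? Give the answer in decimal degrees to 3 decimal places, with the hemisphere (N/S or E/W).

SEIS5: φ = -50.99000°, λ = +100.83806°
δ = d/R = 9755.3/6378 = 1.529523 rad
φ₂ = arcsin(sin φ₁ cos δ + cos φ₁ sin δ cos θ)
   = arcsin(-0.77704·0.04126 + 0.62946·0.99915·-0.39073) = -16.12895°
λ₂ = λ₁ + atan2(sin θ sin δ cos φ₁, cos δ − sin φ₁ sin φ₂) = -5.94489°

5.945°W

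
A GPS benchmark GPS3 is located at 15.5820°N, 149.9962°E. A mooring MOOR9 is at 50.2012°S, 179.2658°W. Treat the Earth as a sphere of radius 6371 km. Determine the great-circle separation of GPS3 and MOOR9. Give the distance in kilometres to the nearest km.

Δφ = -65.7832°,  Δλ = 30.7380°
a = sin²(Δφ/2) + cos φ₁ cos φ₂ sin²(Δλ/2) = 0.338215
c = 2·arcsin(√a) = 1.241295 rad = 71.1210°
d = R·c = 6371 × 1.241295 = 7908.3 km

7908 km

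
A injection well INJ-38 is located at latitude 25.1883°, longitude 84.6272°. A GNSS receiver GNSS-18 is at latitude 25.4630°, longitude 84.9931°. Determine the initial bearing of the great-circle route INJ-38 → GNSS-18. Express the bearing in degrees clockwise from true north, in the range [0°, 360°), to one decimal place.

Δλ = 0.3659°
y = sin Δλ · cos φ₂ = 0.005766
x = cos φ₁ sin φ₂ − sin φ₁ cos φ₂ cos Δλ = 0.004802
θ = atan2(y, x) = 50.2096° → 50.2096° (mod 360°)

50.2°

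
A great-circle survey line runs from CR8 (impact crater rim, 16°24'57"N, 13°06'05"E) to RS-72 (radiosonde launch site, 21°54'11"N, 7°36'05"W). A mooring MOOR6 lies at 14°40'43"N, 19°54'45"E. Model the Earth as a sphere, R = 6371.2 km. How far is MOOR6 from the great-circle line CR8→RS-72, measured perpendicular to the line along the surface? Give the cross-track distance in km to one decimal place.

66.2 km

CR8: φ = +16.41583°, λ = +13.10139°
RS-72: φ = +21.90306°, λ = -7.60139°
MOOR6: φ = +14.67861°, λ = +19.91250°
δ₁₃ = central angle CR8→MOOR6 = 0.118462 rad  (haversine)
θ₁₃ = bearing CR8→MOOR6 = 103.897°,  θ₁₂ = bearing CR8→RS-72 = 288.940°
dₓₜ = R·arcsin(sin δ₁₃ · sin(θ₁₃ − θ₁₂)) = 6371.2·arcsin(0.11819·sin(-185.043°)) = 66.184 km
|dₓₜ| = 66.184 km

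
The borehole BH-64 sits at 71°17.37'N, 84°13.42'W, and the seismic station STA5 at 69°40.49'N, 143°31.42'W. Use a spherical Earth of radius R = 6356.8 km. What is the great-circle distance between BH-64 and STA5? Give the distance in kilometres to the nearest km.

2117 km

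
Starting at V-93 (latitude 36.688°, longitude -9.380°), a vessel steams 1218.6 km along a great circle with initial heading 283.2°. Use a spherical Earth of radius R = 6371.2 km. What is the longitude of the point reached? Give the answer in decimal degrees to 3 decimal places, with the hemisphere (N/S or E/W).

23.043°W

δ = d/R = 1218.6/6371.2 = 0.191267 rad
φ₂ = arcsin(sin φ₁ cos δ + cos φ₁ sin δ cos θ)
   = arcsin(0.59746·0.98176 + 0.80190·0.19010·0.22835) = 38.41645°
λ₂ = λ₁ + atan2(sin θ sin δ cos φ₁, cos δ − sin φ₁ sin φ₂) = -23.04342°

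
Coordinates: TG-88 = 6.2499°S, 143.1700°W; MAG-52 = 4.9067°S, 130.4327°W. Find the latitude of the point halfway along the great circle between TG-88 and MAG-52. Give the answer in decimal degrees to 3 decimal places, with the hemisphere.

Bx = cos φ₂ cos Δλ = 0.971817,  By = cos φ₂ sin Δλ = 0.219673
φₘ = atan2(sin φ₁ + sin φ₂, √((cos φ₁ + Bx)² + By²)) = -5.61272°
λₘ = λ₁ + atan2(By, cos φ₁ + Bx) = -136.79403°

5.613°S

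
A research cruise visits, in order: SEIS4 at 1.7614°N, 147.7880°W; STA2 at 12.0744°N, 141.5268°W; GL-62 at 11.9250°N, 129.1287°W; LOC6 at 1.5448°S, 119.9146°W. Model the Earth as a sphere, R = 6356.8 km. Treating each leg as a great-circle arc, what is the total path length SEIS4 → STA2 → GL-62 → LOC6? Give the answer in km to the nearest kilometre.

4488 km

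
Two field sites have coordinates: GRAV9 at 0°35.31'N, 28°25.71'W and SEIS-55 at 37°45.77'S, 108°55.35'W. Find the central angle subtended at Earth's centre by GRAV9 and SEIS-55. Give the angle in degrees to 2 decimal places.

82.86°

GRAV9: φ = +0.58850°, λ = -28.42850°
SEIS-55: φ = -37.76283°, λ = -108.92250°
Δφ = -38.3513°,  Δλ = -80.4940°
a = sin²(Δφ/2) + cos φ₁ cos φ₂ sin²(Δλ/2) = 0.437868
c = 2·arcsin(√a) = 1.446211 rad = 82.8618°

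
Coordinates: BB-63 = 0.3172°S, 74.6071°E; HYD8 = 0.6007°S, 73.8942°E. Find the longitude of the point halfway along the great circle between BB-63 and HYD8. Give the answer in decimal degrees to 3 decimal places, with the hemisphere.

Bx = cos φ₂ cos Δλ = 0.999868,  By = cos φ₂ sin Δλ = -0.012441
φₘ = atan2(sin φ₁ + sin φ₂, √((cos φ₁ + Bx)² + By²)) = -0.45896°
λₘ = λ₁ + atan2(By, cos φ₁ + Bx) = 74.25066°

74.251°E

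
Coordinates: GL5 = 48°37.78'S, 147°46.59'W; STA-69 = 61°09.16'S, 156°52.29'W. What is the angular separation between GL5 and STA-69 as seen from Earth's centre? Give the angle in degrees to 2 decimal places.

GL5: φ = -48.62967°, λ = -147.77650°
STA-69: φ = -61.15267°, λ = -156.87150°
Δφ = -12.5230°,  Δλ = -9.0950°
a = sin²(Δφ/2) + cos φ₁ cos φ₂ sin²(Δλ/2) = 0.013900
c = 2·arcsin(√a) = 0.236346 rad = 13.5417°

13.54°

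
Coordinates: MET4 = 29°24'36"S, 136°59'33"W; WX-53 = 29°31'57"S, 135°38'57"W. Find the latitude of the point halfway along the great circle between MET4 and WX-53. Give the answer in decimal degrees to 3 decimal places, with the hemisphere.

29.473°S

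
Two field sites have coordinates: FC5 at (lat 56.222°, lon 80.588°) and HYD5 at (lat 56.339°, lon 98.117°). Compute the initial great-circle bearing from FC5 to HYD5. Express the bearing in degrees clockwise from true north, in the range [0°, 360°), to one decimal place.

82.0°

Δλ = 17.5290°
y = sin Δλ · cos φ₂ = 0.166942
x = cos φ₁ sin φ₂ − sin φ₁ cos φ₂ cos Δλ = 0.023435
θ = atan2(y, x) = 82.0090° → 82.0090° (mod 360°)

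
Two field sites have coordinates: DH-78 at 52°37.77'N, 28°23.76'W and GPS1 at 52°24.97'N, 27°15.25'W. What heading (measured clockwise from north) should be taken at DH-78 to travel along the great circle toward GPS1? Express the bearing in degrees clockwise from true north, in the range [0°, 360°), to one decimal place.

106.6°

DH-78: φ = +52.62950°, λ = -28.39600°
GPS1: φ = +52.41617°, λ = -27.25417°
Δλ = 1.1418°
y = sin Δλ · cos φ₂ = 0.012154
x = cos φ₁ sin φ₂ − sin φ₁ cos φ₂ cos Δλ = -0.003627
θ = atan2(y, x) = 106.6164° → 106.6164° (mod 360°)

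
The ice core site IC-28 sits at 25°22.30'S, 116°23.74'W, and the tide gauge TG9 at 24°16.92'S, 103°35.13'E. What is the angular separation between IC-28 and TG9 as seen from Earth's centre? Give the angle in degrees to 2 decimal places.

117.06°

IC-28: φ = -25.37167°, λ = -116.39567°
TG9: φ = -24.28200°, λ = +103.58550°
Δφ = 1.0897°,  Δλ = -140.0188°
a = sin²(Δφ/2) + cos φ₁ cos φ₂ sin²(Δλ/2) = 0.727446
c = 2·arcsin(√a) = 2.043047 rad = 117.0580°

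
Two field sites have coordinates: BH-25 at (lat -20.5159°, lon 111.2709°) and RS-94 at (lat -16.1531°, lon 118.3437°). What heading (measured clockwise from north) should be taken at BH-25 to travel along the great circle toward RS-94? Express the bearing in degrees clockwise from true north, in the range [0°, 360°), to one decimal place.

58.1°

Δλ = 7.0728°
y = sin Δλ · cos φ₂ = 0.118269
x = cos φ₁ sin φ₂ − sin φ₁ cos φ₂ cos Δλ = 0.073510
θ = atan2(y, x) = 58.1371° → 58.1371° (mod 360°)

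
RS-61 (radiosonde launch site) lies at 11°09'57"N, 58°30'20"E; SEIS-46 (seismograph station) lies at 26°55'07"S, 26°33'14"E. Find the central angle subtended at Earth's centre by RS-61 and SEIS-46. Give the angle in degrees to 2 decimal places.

49.11°

RS-61: φ = +11.16583°, λ = +58.50556°
SEIS-46: φ = -26.91861°, λ = +26.55389°
Δφ = -38.0844°,  Δλ = -31.9517°
a = sin²(Δφ/2) + cos φ₁ cos φ₂ sin²(Δλ/2) = 0.172715
c = 2·arcsin(√a) = 0.857183 rad = 49.1129°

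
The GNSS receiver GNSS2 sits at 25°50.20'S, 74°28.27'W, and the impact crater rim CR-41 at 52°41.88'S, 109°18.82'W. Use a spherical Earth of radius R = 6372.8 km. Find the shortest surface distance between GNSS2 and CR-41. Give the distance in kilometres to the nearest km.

4161 km

GNSS2: φ = -25.83667°, λ = -74.47117°
CR-41: φ = -52.69800°, λ = -109.31367°
Δφ = -26.8613°,  Δλ = -34.8425°
a = sin²(Δφ/2) + cos φ₁ cos φ₂ sin²(Δλ/2) = 0.102840
c = 2·arcsin(√a) = 0.652910 rad = 37.4090°
d = R·c = 6372.8 × 0.652910 = 4160.9 km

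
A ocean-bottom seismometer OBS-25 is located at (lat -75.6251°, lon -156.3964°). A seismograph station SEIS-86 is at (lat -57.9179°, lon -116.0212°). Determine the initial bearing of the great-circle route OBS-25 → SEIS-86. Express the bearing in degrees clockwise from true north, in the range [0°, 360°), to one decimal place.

62.2°

Δλ = 40.3752°
y = sin Δλ · cos φ₂ = 0.344063
x = cos φ₁ sin φ₂ − sin φ₁ cos φ₂ cos Δλ = 0.181607
θ = atan2(y, x) = 62.1735° → 62.1735° (mod 360°)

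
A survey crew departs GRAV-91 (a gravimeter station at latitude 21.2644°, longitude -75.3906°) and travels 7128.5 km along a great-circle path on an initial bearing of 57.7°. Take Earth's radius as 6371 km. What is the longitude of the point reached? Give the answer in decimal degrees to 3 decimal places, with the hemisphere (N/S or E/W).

2.399°W

δ = d/R = 7128.5/6371 = 1.118898 rad
φ₂ = arcsin(sin φ₁ cos δ + cos φ₁ sin δ cos θ)
   = arcsin(0.36267·0.43667 + 0.93192·0.89962·0.53435) = 37.32641°
λ₂ = λ₁ + atan2(sin θ sin δ cos φ₁, cos δ − sin φ₁ sin φ₂) = -2.39888°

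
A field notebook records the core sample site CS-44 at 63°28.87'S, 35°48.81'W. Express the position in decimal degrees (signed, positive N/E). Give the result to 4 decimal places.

-63.4812°, -35.8135°

lat: 63.4812° S → -63.4812°
lon: 35.8135° W → -35.8135°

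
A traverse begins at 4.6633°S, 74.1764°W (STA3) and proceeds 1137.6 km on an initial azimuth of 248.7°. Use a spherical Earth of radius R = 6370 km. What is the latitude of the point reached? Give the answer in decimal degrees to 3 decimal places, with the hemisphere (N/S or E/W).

8.298°S

δ = d/R = 1137.6/6370 = 0.178587 rad
φ₂ = arcsin(sin φ₁ cos δ + cos φ₁ sin δ cos θ)
   = arcsin(-0.08130·0.98410 + 0.99669·0.17764·-0.36325) = -8.29797°
λ₂ = λ₁ + atan2(sin θ sin δ cos φ₁, cos δ − sin φ₁ sin φ₂) = -83.80472°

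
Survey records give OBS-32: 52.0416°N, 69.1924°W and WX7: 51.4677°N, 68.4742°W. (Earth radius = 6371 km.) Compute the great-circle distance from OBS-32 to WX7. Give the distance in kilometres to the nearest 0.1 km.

80.7 km

Δφ = -0.5739°,  Δλ = 0.7182°
a = sin²(Δφ/2) + cos φ₁ cos φ₂ sin²(Δλ/2) = 0.000040
c = 2·arcsin(√a) = 0.012670 rad = 0.7260°
d = R·c = 6371 × 0.012670 = 80.7 km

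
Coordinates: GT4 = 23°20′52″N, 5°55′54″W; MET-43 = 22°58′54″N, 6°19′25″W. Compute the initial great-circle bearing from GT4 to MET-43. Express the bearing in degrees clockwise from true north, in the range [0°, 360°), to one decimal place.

GT4: φ = +23.34778°, λ = -5.93167°
MET-43: φ = +22.98167°, λ = -6.32361°
Δλ = -0.3919°
y = sin Δλ · cos φ₂ = -0.006298
x = cos φ₁ sin φ₂ − sin φ₁ cos φ₂ cos Δλ = -0.006381
θ = atan2(y, x) = -135.3775° → 224.6225° (mod 360°)

224.6°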